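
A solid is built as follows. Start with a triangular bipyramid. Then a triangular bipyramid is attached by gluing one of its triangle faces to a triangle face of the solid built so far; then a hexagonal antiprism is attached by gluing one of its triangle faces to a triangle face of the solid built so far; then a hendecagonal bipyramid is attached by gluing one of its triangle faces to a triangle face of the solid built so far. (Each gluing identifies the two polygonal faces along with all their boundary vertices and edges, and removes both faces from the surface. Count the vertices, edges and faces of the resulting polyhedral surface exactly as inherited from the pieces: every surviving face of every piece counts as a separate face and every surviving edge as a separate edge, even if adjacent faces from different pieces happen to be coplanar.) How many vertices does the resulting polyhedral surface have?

A triangular bipyramid: V=5, E=9, F=6.
Attach a triangular bipyramid (V=5, E=9, F=6) along a 3-gon: merge 3 vertices and 3 edges, delete both glued faces → V=7, E=15, F=10.
Attach a hexagonal antiprism (V=12, E=24, F=14) along a 3-gon: merge 3 vertices and 3 edges, delete both glued faces → V=16, E=36, F=22.
Attach a hendecagonal bipyramid (V=13, E=33, F=22) along a 3-gon: merge 3 vertices and 3 edges, delete both glued faces → V=26, E=66, F=42.
Check: V − E + F = 26 − 66 + 42 = 2.

26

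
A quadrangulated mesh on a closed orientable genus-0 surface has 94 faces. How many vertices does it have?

χ = 2 − 2·0 = 2, and every face is a square so 4F = 2E.
E = 4·94/2 = 188. Then V = 2 + E − F = 2 + 188 − 94 = 96.

96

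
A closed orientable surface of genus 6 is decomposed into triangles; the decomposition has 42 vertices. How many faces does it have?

χ = 2 − 2·6 = -10, and every face is a triangle so 3F = 2E.
V − E + F = -10 with E = 3F/2 gives 42 − (3/2 − 1)·F = -10, so F = 104 and E = 156.

104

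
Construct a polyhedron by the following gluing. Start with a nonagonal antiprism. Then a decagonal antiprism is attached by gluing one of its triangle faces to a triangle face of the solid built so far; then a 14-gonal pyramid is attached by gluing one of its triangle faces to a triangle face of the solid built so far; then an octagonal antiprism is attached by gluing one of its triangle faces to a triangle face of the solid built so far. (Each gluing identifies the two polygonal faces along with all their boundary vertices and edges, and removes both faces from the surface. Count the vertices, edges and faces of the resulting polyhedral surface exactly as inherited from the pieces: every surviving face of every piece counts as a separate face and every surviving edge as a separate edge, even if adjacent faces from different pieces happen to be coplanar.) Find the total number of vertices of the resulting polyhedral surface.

60

A nonagonal antiprism: V=18, E=36, F=20.
Attach a decagonal antiprism (V=20, E=40, F=22) along a 3-gon: merge 3 vertices and 3 edges, delete both glued faces → V=35, E=73, F=40.
Attach a 14-gonal pyramid (V=15, E=28, F=15) along a 3-gon: merge 3 vertices and 3 edges, delete both glued faces → V=47, E=98, F=53.
Attach an octagonal antiprism (V=16, E=32, F=18) along a 3-gon: merge 3 vertices and 3 edges, delete both glued faces → V=60, E=127, F=69.
Check: V − E + F = 60 − 127 + 69 = 2.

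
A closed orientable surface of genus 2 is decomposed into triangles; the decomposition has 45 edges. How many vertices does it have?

13

χ = 2 − 2·2 = -2, and every face is a triangle so 3F = 2E.
F = 2E/3 = 30. Then V = -2 + E − F = -2 + 45 − 30 = 13.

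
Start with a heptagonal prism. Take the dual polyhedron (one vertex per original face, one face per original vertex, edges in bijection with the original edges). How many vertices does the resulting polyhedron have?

9

The base solid has V = 14, E = 21, F = 9.
The dual swaps V and F and preserves E: V′ = F = 9, E′ = E = 21, F′ = V = 14.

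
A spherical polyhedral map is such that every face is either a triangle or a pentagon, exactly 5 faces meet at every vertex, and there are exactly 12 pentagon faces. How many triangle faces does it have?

Let x be the number of triangles; then F = 12 + x.
Edge–face incidences: 2E = 5·12 + 3·x = 60 + 3x.
Every vertex has degree 5, so 5V = 2E.
Euler: V − E + F = 2 ⇒ (2E)/5 − E + (12 + x) = 2.
Multiply by 10: 2·(2E) − 5·(2E) + 10·(12 + x) = 20, i.e. 120 + 10x − 3·(60 + 3x) = 20.
Collecting terms: x − 60 = 20, so x = 80.
Then 2E = 60 + 3·80 = 300, so E = 150, V = 2E/5 = 60, F = 12 + 80 = 92.

80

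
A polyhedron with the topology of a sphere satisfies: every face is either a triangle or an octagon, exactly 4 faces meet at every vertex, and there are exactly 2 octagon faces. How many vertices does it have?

16

Let x be the number of triangles; then F = 2 + x.
Edge–face incidences: 2E = 8·2 + 3·x = 16 + 3x.
Every vertex has degree 4, so 4V = 2E.
Euler: V − E + F = 2 ⇒ (2E)/4 − E + (2 + x) = 2.
Multiply by 8: 2·(2E) − 4·(2E) + 8·(2 + x) = 16, i.e. 16 + 8x − 2·(16 + 3x) = 16.
Collecting terms: 2x − 16 = 16, so 2x = 32, so x = 16.
Then 2E = 16 + 3·16 = 64, so E = 32, V = 2E/4 = 16, F = 2 + 16 = 18.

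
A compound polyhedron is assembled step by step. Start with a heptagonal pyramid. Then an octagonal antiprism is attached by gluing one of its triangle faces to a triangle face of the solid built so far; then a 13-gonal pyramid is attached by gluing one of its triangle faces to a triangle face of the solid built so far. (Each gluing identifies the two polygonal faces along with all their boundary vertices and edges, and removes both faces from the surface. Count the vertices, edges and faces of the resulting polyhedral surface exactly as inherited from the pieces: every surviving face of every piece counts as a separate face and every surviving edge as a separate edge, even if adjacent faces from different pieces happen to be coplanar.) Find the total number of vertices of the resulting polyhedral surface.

A heptagonal pyramid: V=8, E=14, F=8.
Attach an octagonal antiprism (V=16, E=32, F=18) along a 3-gon: merge 3 vertices and 3 edges, delete both glued faces → V=21, E=43, F=24.
Attach a 13-gonal pyramid (V=14, E=26, F=14) along a 3-gon: merge 3 vertices and 3 edges, delete both glued faces → V=32, E=66, F=36.
Check: V − E + F = 32 − 66 + 36 = 2.

32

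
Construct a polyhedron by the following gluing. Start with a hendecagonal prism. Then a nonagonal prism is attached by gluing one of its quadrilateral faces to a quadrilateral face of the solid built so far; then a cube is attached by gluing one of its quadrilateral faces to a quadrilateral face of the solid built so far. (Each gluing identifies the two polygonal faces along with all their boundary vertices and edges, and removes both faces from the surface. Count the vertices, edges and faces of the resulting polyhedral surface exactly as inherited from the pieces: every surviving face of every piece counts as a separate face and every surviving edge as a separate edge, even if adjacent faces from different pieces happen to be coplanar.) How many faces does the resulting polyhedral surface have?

26

A hendecagonal prism: V=22, E=33, F=13.
Attach a nonagonal prism (V=18, E=27, F=11) along a 4-gon: merge 4 vertices and 4 edges, delete both glued faces → V=36, E=56, F=22.
Attach a cube (V=8, E=12, F=6) along a 4-gon: merge 4 vertices and 4 edges, delete both glued faces → V=40, E=64, F=26.
Check: V − E + F = 40 − 64 + 26 = 2.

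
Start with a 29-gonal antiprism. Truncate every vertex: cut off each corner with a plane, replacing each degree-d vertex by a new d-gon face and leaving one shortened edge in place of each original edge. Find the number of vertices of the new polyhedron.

232

The base solid has V = 58, E = 116, F = 60.
Truncation replaces each original edge-end by a new vertex, so V′ = 2E = 232.
Each original edge survives, and each old vertex of degree d contributes d new edges; summing degrees gives Σd = 2E, so E′ = E + 2E = 3E = 348.
Each original face survives and each original vertex becomes one new face: F′ = F + V = 118.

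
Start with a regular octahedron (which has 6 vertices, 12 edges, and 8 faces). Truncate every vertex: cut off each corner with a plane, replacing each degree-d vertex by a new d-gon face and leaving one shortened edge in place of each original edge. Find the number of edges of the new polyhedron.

Truncation replaces each original edge-end by a new vertex, so V′ = 2E = 24.
Each original edge survives, and each old vertex of degree d contributes d new edges; summing degrees gives Σd = 2E, so E′ = E + 2E = 3E = 36.
Each original face survives and each original vertex becomes one new face: F′ = F + V = 14.

36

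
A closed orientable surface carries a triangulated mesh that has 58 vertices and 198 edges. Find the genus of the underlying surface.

5

Every face is a triangle and each edge borders two faces, so 3F = 2·198, giving F = 132.
χ = V − E + F = 58 − 198 + 132 = -8.
For a closed orientable surface χ = 2 − 2g, so g = (2 − (-8))/2 = 5.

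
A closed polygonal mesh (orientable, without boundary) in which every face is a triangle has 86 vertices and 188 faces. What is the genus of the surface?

Every face is a triangle, so 2E = 3·188 = 564, giving E = 282.
χ = V − E + F = 86 − 282 + 188 = -8.
For a closed orientable surface χ = 2 − 2g, so g = (2 − (-8))/2 = 5.

5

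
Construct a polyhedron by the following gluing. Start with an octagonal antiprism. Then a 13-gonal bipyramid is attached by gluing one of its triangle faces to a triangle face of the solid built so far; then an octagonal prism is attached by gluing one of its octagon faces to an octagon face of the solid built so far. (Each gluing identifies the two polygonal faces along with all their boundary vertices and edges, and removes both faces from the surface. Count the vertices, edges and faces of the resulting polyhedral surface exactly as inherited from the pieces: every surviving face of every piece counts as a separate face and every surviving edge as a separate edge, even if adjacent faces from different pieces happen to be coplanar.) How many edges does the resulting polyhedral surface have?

An octagonal antiprism: V=16, E=32, F=18.
Attach a 13-gonal bipyramid (V=15, E=39, F=26) along a 3-gon: merge 3 vertices and 3 edges, delete both glued faces → V=28, E=68, F=42.
Attach an octagonal prism (V=16, E=24, F=10) along an 8-gon: merge 8 vertices and 8 edges, delete both glued faces → V=36, E=84, F=50.
Check: V − E + F = 36 − 84 + 50 = 2.

84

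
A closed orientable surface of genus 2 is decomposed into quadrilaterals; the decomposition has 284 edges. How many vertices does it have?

χ = 2 − 2·2 = -2, and every face is a square so 4F = 2E.
F = 2E/4 = 142. Then V = -2 + E − F = -2 + 284 − 142 = 140.

140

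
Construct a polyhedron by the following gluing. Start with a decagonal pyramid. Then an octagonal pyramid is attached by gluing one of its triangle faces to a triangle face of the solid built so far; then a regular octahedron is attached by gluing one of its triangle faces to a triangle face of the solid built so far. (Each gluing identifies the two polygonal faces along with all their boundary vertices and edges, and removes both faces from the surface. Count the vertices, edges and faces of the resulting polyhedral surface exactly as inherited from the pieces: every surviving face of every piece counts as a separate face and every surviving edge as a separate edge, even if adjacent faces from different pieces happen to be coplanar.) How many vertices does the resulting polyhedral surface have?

20

A decagonal pyramid: V=11, E=20, F=11.
Attach an octagonal pyramid (V=9, E=16, F=9) along a 3-gon: merge 3 vertices and 3 edges, delete both glued faces → V=17, E=33, F=18.
Attach a regular octahedron (V=6, E=12, F=8) along a 3-gon: merge 3 vertices and 3 edges, delete both glued faces → V=20, E=42, F=24.
Check: V − E + F = 20 − 42 + 24 = 2.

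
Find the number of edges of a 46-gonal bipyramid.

138

A bipyramid over an n-gon has 2n triangular faces and n + 2 vertices: V = 46 + 2 = 48, E = 3·46 = 138, F = 2·46 = 92.
Check: V − E + F = 48 − 138 + 92 = 2.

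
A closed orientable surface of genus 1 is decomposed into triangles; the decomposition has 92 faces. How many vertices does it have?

46

χ = 2 − 2·1 = 0, and every face is a triangle so 3F = 2E.
E = 3·92/2 = 138. Then V = 0 + E − F = 0 + 138 − 92 = 46.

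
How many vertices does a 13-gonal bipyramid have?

15

A bipyramid over an n-gon has 2n triangular faces and n + 2 vertices: V = 13 + 2 = 15, E = 3·13 = 39, F = 2·13 = 26.
Check: V − E + F = 15 − 39 + 26 = 2.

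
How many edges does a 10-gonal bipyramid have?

30

A bipyramid over an n-gon has 2n triangular faces and n + 2 vertices: V = 10 + 2 = 12, E = 3·10 = 30, F = 2·10 = 20.
Check: V − E + F = 12 − 30 + 20 = 2.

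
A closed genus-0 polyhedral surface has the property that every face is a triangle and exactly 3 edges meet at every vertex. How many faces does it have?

Each face has 3 edges and each edge borders two faces, so 2E = 3F.
Each vertex has degree 3, so 3V = 2E and hence V = 3F/3.
Euler: V − E + F = 2 ⇒ (3F/3) − (3F/2) + F = 2.
Multiply by 6: (6 − 9 + 6)F = 12, i.e. 3F = 12.
So F = 4, E = 3·4/2 = 6, V = 3·4/3 = 4.

4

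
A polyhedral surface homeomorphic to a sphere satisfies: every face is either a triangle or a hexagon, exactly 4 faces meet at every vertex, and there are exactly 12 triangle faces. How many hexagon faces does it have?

2

Let x be the number of hexagons; then F = 12 + x.
Edge–face incidences: 2E = 3·12 + 6·x = 36 + 6x.
Every vertex has degree 4, so 4V = 2E.
Euler: V − E + F = 2 ⇒ (2E)/4 − E + (12 + x) = 2.
Multiply by 8: 2·(2E) − 4·(2E) + 8·(12 + x) = 16, i.e. 96 + 8x − 2·(36 + 6x) = 16.
Collecting terms: −4x + 24 = 16, so −4x = −8, so x = 2.
Then 2E = 36 + 6·2 = 48, so E = 24, V = 2E/4 = 12, F = 12 + 2 = 14.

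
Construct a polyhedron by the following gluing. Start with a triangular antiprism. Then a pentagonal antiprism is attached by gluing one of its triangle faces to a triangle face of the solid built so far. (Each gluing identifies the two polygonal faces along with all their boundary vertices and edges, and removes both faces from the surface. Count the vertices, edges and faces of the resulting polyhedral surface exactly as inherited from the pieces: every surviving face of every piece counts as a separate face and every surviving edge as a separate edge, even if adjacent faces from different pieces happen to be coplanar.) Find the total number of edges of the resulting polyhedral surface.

A triangular antiprism: V=6, E=12, F=8.
Attach a pentagonal antiprism (V=10, E=20, F=12) along a 3-gon: merge 3 vertices and 3 edges, delete both glued faces → V=13, E=29, F=18.
Check: V − E + F = 13 − 29 + 18 = 2.

29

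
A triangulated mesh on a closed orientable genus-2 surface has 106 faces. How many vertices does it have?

51

χ = 2 − 2·2 = -2, and every face is a triangle so 3F = 2E.
E = 3·106/2 = 159. Then V = -2 + E − F = -2 + 159 − 106 = 51.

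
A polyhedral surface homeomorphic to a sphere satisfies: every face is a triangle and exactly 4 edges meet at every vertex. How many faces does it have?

Each face has 3 edges and each edge borders two faces, so 2E = 3F.
Each vertex has degree 4, so 4V = 2E and hence V = 3F/4.
Euler: V − E + F = 2 ⇒ (3F/4) − (3F/2) + F = 2.
Multiply by 8: (6 − 12 + 8)F = 16, i.e. 2F = 16.
So F = 8, E = 3·8/2 = 12, V = 3·8/4 = 6.

8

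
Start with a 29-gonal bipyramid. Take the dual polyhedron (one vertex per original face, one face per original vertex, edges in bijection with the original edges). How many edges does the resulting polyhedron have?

87

The base solid has V = 31, E = 87, F = 58.
The dual swaps V and F and preserves E: V′ = F = 58, E′ = E = 87, F′ = V = 31.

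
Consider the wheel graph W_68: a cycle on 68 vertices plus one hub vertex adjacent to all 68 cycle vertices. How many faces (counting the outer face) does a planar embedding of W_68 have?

W_68 has V = 68 + 1 = 69 vertices and E = 2·68 = 136 edges.
By Euler's formula F = 2 − V + E = 2 − 69 + 136 = 69.

69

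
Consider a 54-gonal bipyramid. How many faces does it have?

108

A bipyramid over an n-gon has 2n triangular faces and n + 2 vertices: V = 54 + 2 = 56, E = 3·54 = 162, F = 2·54 = 108.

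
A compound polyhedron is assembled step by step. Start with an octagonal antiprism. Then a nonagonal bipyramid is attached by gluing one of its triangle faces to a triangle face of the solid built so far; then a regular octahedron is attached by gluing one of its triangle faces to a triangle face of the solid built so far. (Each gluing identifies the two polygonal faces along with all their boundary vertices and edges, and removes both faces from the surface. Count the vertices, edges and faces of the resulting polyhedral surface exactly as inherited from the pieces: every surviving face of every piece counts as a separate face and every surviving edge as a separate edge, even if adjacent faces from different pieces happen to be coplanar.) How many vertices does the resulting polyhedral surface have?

An octagonal antiprism: V=16, E=32, F=18.
Attach a nonagonal bipyramid (V=11, E=27, F=18) along a 3-gon: merge 3 vertices and 3 edges, delete both glued faces → V=24, E=56, F=34.
Attach a regular octahedron (V=6, E=12, F=8) along a 3-gon: merge 3 vertices and 3 edges, delete both glued faces → V=27, E=65, F=40.
Check: V − E + F = 27 − 65 + 40 = 2.

27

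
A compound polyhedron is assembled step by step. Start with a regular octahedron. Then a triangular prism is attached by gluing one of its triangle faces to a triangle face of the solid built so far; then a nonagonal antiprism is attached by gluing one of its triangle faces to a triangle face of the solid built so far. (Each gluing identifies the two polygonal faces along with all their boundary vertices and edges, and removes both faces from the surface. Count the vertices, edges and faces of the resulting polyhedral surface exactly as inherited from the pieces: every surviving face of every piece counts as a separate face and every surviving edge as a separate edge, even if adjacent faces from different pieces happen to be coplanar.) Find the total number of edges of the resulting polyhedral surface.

A regular octahedron: V=6, E=12, F=8.
Attach a triangular prism (V=6, E=9, F=5) along a 3-gon: merge 3 vertices and 3 edges, delete both glued faces → V=9, E=18, F=11.
Attach a nonagonal antiprism (V=18, E=36, F=20) along a 3-gon: merge 3 vertices and 3 edges, delete both glued faces → V=24, E=51, F=29.
Check: V − E + F = 24 − 51 + 29 = 2.

51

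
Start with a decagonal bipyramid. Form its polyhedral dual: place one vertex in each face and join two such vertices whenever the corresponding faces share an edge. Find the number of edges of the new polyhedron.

30

The base solid has V = 12, E = 30, F = 20.
The dual swaps V and F and preserves E: V′ = F = 20, E′ = E = 30, F′ = V = 12.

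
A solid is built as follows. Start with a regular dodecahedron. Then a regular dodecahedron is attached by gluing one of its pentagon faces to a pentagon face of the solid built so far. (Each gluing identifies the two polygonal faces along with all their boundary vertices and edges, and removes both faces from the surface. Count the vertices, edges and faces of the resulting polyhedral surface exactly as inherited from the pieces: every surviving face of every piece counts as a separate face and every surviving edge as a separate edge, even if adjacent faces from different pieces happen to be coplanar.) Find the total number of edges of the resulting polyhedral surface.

A regular dodecahedron: V=20, E=30, F=12.
Attach a regular dodecahedron (V=20, E=30, F=12) along a 5-gon: merge 5 vertices and 5 edges, delete both glued faces → V=35, E=55, F=22.
Check: V − E + F = 35 − 55 + 22 = 2.

55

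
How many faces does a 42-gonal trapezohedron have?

84

The n-trapezohedron (dual of the n-antiprism) has V = 2·42 + 2 = 86, E = 4·42 = 168, F = 2·42 = 84.
Check: V − E + F = 86 − 168 + 84 = 2.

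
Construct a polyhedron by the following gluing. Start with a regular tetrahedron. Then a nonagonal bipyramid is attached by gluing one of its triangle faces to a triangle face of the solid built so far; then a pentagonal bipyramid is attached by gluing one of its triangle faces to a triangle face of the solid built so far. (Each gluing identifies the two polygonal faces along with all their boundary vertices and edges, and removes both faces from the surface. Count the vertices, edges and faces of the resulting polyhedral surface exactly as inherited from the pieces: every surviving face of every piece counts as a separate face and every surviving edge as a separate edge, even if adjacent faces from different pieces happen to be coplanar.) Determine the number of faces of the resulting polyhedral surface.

28

A regular tetrahedron: V=4, E=6, F=4.
Attach a nonagonal bipyramid (V=11, E=27, F=18) along a 3-gon: merge 3 vertices and 3 edges, delete both glued faces → V=12, E=30, F=20.
Attach a pentagonal bipyramid (V=7, E=15, F=10) along a 3-gon: merge 3 vertices and 3 edges, delete both glued faces → V=16, E=42, F=28.
Check: V − E + F = 16 − 42 + 28 = 2.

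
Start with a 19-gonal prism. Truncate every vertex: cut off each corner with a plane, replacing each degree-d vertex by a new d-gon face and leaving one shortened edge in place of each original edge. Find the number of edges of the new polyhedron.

171

The base solid has V = 38, E = 57, F = 21.
Truncation replaces each original edge-end by a new vertex, so V′ = 2E = 114.
Each original edge survives, and each old vertex of degree d contributes d new edges; summing degrees gives Σd = 2E, so E′ = E + 2E = 3E = 171.
Each original face survives and each original vertex becomes one new face: F′ = F + V = 59.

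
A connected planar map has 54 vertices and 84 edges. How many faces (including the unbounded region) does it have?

Euler's formula for a connected plane graph: V − E + F = 2, so F = 2 − 54 + 84 = 32.

32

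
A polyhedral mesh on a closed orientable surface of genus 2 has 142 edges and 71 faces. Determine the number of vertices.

69

For a closed orientable surface of genus 2, χ = 2 − 2·2 = -2.
V = -2 + E − F = -2 + 142 − 71 = 69.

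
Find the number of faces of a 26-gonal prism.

A prism on an n-gon has two n-gon bases and n rectangular sides: V = 2·26 = 52, E = 3·26 = 78, F = 26 + 2 = 28.
Check: V − E + F = 52 − 78 + 28 = 2.

28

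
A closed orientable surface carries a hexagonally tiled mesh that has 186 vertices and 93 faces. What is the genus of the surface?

Every face is a hexagon, so 2E = 6·93 = 558, giving E = 279.
χ = V − E + F = 186 − 279 + 93 = 0.
For a closed orientable surface χ = 2 − 2g, so g = (2 − (0))/2 = 1.

1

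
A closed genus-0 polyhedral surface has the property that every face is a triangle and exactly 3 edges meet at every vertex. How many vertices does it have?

4

Each face has 3 edges and each edge borders two faces, so 2E = 3F.
Each vertex has degree 3, so 3V = 2E and hence V = 3F/3.
Euler: V − E + F = 2 ⇒ (3F/3) − (3F/2) + F = 2.
Multiply by 6: (6 − 9 + 6)F = 12, i.e. 3F = 12.
So F = 4, E = 3·4/2 = 6, V = 3·4/3 = 4.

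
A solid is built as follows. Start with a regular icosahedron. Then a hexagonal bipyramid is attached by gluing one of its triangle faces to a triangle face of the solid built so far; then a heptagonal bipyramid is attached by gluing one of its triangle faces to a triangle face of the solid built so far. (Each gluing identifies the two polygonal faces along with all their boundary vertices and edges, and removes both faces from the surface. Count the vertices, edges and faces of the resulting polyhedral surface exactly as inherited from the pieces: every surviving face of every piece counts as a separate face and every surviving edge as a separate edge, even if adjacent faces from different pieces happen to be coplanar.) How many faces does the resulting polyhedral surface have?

A regular icosahedron: V=12, E=30, F=20.
Attach a hexagonal bipyramid (V=8, E=18, F=12) along a 3-gon: merge 3 vertices and 3 edges, delete both glued faces → V=17, E=45, F=30.
Attach a heptagonal bipyramid (V=9, E=21, F=14) along a 3-gon: merge 3 vertices and 3 edges, delete both glued faces → V=23, E=63, F=42.
Check: V − E + F = 23 − 63 + 42 = 2.

42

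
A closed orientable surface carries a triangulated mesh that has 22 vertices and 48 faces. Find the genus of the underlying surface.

2

Every face is a triangle, so 2E = 3·48 = 144, giving E = 72.
χ = V − E + F = 22 − 72 + 48 = -2.
For a closed orientable surface χ = 2 − 2g, so g = (2 − (-2))/2 = 2.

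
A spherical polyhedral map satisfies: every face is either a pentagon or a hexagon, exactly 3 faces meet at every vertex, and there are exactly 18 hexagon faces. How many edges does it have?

Let x be the number of pentagons; then F = 18 + x.
Edge–face incidences: 2E = 6·18 + 5·x = 108 + 5x.
Every vertex has degree 3, so 3V = 2E.
Euler: V − E + F = 2 ⇒ (2E)/3 − E + (18 + x) = 2.
Multiply by 6: 2·(2E) − 3·(2E) + 6·(18 + x) = 12, i.e. 108 + 6x − (108 + 5x) = 12.
Collecting terms: x = 12.
Then 2E = 108 + 5·12 = 168, so E = 84, V = 2E/3 = 56, F = 18 + 12 = 30.

84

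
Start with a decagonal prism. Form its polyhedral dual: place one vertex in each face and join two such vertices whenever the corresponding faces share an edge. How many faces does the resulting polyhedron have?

The base solid has V = 20, E = 30, F = 12.
The dual swaps V and F and preserves E: V′ = F = 12, E′ = E = 30, F′ = V = 20.

20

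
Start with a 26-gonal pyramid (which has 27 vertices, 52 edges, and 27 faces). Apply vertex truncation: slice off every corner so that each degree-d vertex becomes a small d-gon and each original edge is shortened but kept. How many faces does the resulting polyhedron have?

54

Truncation replaces each original edge-end by a new vertex, so V′ = 2E = 104.
Each original edge survives, and each old vertex of degree d contributes d new edges; summing degrees gives Σd = 2E, so E′ = E + 2E = 3E = 156.
Each original face survives and each original vertex becomes one new face: F′ = F + V = 54.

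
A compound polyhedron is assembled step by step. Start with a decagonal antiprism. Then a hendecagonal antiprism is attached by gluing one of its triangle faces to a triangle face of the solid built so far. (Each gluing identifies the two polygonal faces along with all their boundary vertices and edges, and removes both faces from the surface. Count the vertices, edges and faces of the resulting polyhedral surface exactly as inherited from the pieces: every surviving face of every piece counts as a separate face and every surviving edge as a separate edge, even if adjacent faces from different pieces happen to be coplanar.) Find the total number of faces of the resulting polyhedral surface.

44

A decagonal antiprism: V=20, E=40, F=22.
Attach a hendecagonal antiprism (V=22, E=44, F=24) along a 3-gon: merge 3 vertices and 3 edges, delete both glued faces → V=39, E=81, F=44.
Check: V − E + F = 39 − 81 + 44 = 2.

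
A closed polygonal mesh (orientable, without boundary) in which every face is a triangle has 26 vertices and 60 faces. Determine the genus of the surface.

3

Every face is a triangle, so 2E = 3·60 = 180, giving E = 90.
χ = V − E + F = 26 − 90 + 60 = -4.
For a closed orientable surface χ = 2 − 2g, so g = (2 − (-4))/2 = 3.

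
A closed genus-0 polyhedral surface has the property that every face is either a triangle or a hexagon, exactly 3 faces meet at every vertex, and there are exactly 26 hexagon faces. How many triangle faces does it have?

Let x be the number of triangles; then F = 26 + x.
Edge–face incidences: 2E = 6·26 + 3·x = 156 + 3x.
Every vertex has degree 3, so 3V = 2E.
Euler: V − E + F = 2 ⇒ (2E)/3 − E + (26 + x) = 2.
Multiply by 6: 2·(2E) − 3·(2E) + 6·(26 + x) = 12, i.e. 156 + 6x − (156 + 3x) = 12.
Collecting terms: 3x = 12, so x = 4.
Then 2E = 156 + 3·4 = 168, so E = 84, V = 2E/3 = 56, F = 26 + 4 = 30.

4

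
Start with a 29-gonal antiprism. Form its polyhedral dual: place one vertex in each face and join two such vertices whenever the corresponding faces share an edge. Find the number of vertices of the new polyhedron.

60

The base solid has V = 58, E = 116, F = 60.
The dual swaps V and F and preserves E: V′ = F = 60, E′ = E = 116, F′ = V = 58.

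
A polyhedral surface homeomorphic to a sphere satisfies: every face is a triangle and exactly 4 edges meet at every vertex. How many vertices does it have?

6

Each face has 3 edges and each edge borders two faces, so 2E = 3F.
Each vertex has degree 4, so 4V = 2E and hence V = 3F/4.
Euler: V − E + F = 2 ⇒ (3F/4) − (3F/2) + F = 2.
Multiply by 8: (6 − 12 + 8)F = 16, i.e. 2F = 16.
So F = 8, E = 3·8/2 = 12, V = 3·8/4 = 6.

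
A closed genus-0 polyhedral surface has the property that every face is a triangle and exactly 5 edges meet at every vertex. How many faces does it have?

Each face has 3 edges and each edge borders two faces, so 2E = 3F.
Each vertex has degree 5, so 5V = 2E and hence V = 3F/5.
Euler: V − E + F = 2 ⇒ (3F/5) − (3F/2) + F = 2.
Multiply by 10: (6 − 15 + 10)F = 20, i.e. 1F = 20.
So F = 20, E = 3·20/2 = 30, V = 3·20/5 = 12.

20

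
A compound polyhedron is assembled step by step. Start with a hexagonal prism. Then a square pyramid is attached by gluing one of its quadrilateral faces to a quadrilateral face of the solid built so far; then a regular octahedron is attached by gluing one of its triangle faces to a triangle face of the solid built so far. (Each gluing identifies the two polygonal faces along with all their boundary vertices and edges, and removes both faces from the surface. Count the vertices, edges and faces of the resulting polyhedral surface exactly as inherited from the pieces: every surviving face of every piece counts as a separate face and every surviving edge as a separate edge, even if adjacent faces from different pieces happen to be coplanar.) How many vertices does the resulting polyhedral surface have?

A hexagonal prism: V=12, E=18, F=8.
Attach a square pyramid (V=5, E=8, F=5) along a 4-gon: merge 4 vertices and 4 edges, delete both glued faces → V=13, E=22, F=11.
Attach a regular octahedron (V=6, E=12, F=8) along a 3-gon: merge 3 vertices and 3 edges, delete both glued faces → V=16, E=31, F=17.
Check: V − E + F = 16 − 31 + 17 = 2.

16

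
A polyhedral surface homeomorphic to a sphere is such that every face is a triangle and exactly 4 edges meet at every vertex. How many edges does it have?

12

Each face has 3 edges and each edge borders two faces, so 2E = 3F.
Each vertex has degree 4, so 4V = 2E and hence V = 3F/4.
Euler: V − E + F = 2 ⇒ (3F/4) − (3F/2) + F = 2.
Multiply by 8: (6 − 12 + 8)F = 16, i.e. 2F = 16.
So F = 8, E = 3·8/2 = 12, V = 3·8/4 = 6.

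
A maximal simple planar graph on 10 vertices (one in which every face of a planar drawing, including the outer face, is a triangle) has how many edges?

24

In a plane triangulation 3F = 2E and V − E + F = 2, so E = 3V − 6 = 3·10 − 6 = 24.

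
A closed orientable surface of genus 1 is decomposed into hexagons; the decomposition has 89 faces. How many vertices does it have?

χ = 2 − 2·1 = 0, and every face is a hexagon so 6F = 2E.
E = 6·89/2 = 267. Then V = 0 + E − F = 0 + 267 − 89 = 178.

178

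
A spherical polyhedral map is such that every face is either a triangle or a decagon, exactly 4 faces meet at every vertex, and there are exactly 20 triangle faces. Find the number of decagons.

2

Let x be the number of decagons; then F = 20 + x.
Edge–face incidences: 2E = 3·20 + 10·x = 60 + 10x.
Every vertex has degree 4, so 4V = 2E.
Euler: V − E + F = 2 ⇒ (2E)/4 − E + (20 + x) = 2.
Multiply by 8: 2·(2E) − 4·(2E) + 8·(20 + x) = 16, i.e. 160 + 8x − 2·(60 + 10x) = 16.
Collecting terms: −12x + 40 = 16, so −12x = −24, so x = 2.
Then 2E = 60 + 10·2 = 80, so E = 40, V = 2E/4 = 20, F = 20 + 2 = 22.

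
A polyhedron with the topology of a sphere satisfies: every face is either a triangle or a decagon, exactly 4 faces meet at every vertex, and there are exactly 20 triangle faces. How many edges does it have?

Let x be the number of decagons; then F = 20 + x.
Edge–face incidences: 2E = 3·20 + 10·x = 60 + 10x.
Every vertex has degree 4, so 4V = 2E.
Euler: V − E + F = 2 ⇒ (2E)/4 − E + (20 + x) = 2.
Multiply by 8: 2·(2E) − 4·(2E) + 8·(20 + x) = 16, i.e. 160 + 8x − 2·(60 + 10x) = 16.
Collecting terms: −12x + 40 = 16, so −12x = −24, so x = 2.
Then 2E = 60 + 10·2 = 80, so E = 40, V = 2E/4 = 20, F = 20 + 2 = 22.

40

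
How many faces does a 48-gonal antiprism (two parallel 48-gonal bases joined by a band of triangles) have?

98

An antiprism on an n-gon has two n-gon caps and 2n triangles: V = 2·48 = 96, E = 4·48 = 192, F = 2·48 + 2 = 98.
Check: V − E + F = 96 − 192 + 98 = 2.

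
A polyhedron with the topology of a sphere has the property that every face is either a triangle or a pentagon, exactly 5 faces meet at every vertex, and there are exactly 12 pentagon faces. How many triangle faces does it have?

Let x be the number of triangles; then F = 12 + x.
Edge–face incidences: 2E = 5·12 + 3·x = 60 + 3x.
Every vertex has degree 5, so 5V = 2E.
Euler: V − E + F = 2 ⇒ (2E)/5 − E + (12 + x) = 2.
Multiply by 10: 2·(2E) − 5·(2E) + 10·(12 + x) = 20, i.e. 120 + 10x − 3·(60 + 3x) = 20.
Collecting terms: x − 60 = 20, so x = 80.
Then 2E = 60 + 3·80 = 300, so E = 150, V = 2E/5 = 60, F = 12 + 80 = 92.

80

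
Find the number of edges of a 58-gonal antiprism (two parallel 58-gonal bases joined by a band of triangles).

232

An antiprism on an n-gon has two n-gon caps and 2n triangles: V = 2·58 = 116, E = 4·58 = 232, F = 2·58 + 2 = 118.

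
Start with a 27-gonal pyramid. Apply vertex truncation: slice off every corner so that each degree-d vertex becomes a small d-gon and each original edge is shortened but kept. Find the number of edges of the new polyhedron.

The base solid has V = 28, E = 54, F = 28.
Truncation replaces each original edge-end by a new vertex, so V′ = 2E = 108.
Each original edge survives, and each old vertex of degree d contributes d new edges; summing degrees gives Σd = 2E, so E′ = E + 2E = 3E = 162.
Each original face survives and each original vertex becomes one new face: F′ = F + V = 56.

162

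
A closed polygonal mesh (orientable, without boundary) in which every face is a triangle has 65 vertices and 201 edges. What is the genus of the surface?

Every face is a triangle and each edge borders two faces, so 3F = 2·201, giving F = 134.
χ = V − E + F = 65 − 201 + 134 = -2.
For a closed orientable surface χ = 2 − 2g, so g = (2 − (-2))/2 = 2.

2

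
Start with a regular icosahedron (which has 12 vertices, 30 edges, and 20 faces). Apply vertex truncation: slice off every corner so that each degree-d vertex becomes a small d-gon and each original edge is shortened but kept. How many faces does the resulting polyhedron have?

32

Truncation replaces each original edge-end by a new vertex, so V′ = 2E = 60.
Each original edge survives, and each old vertex of degree d contributes d new edges; summing degrees gives Σd = 2E, so E′ = E + 2E = 3E = 90.
Each original face survives and each original vertex becomes one new face: F′ = F + V = 32.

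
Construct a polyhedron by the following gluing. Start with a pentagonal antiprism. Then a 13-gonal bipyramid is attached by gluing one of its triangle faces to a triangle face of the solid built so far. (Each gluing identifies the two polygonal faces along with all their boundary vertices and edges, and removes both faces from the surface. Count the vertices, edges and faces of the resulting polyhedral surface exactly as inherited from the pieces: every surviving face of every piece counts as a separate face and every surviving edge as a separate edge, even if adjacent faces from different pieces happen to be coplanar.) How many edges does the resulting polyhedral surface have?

56

A pentagonal antiprism: V=10, E=20, F=12.
Attach a 13-gonal bipyramid (V=15, E=39, F=26) along a 3-gon: merge 3 vertices and 3 edges, delete both glued faces → V=22, E=56, F=36.
Check: V − E + F = 22 − 56 + 36 = 2.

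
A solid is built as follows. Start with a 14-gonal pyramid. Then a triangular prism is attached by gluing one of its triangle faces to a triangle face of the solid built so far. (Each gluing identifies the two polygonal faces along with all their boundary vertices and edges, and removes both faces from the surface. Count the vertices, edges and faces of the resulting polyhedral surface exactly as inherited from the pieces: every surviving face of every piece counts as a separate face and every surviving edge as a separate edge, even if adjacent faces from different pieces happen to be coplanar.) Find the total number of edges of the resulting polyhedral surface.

A 14-gonal pyramid: V=15, E=28, F=15.
Attach a triangular prism (V=6, E=9, F=5) along a 3-gon: merge 3 vertices and 3 edges, delete both glued faces → V=18, E=34, F=18.
Check: V − E + F = 18 − 34 + 18 = 2.

34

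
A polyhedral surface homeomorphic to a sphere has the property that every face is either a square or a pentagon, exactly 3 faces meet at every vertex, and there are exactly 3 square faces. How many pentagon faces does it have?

Let x be the number of pentagons; then F = 3 + x.
Edge–face incidences: 2E = 4·3 + 5·x = 12 + 5x.
Every vertex has degree 3, so 3V = 2E.
Euler: V − E + F = 2 ⇒ (2E)/3 − E + (3 + x) = 2.
Multiply by 6: 2·(2E) − 3·(2E) + 6·(3 + x) = 12, i.e. 18 + 6x − (12 + 5x) = 12.
Collecting terms: x + 6 = 12, so x = 6.
Then 2E = 12 + 5·6 = 42, so E = 21, V = 2E/3 = 14, F = 3 + 6 = 9.

6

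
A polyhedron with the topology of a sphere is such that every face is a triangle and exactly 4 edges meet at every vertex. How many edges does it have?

12

Each face has 3 edges and each edge borders two faces, so 2E = 3F.
Each vertex has degree 4, so 4V = 2E and hence V = 3F/4.
Euler: V − E + F = 2 ⇒ (3F/4) − (3F/2) + F = 2.
Multiply by 8: (6 − 12 + 8)F = 16, i.e. 2F = 16.
So F = 8, E = 3·8/2 = 12, V = 3·8/4 = 6.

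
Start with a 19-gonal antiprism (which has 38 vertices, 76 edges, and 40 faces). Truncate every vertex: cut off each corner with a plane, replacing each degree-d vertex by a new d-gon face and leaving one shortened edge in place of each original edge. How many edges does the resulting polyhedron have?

Truncation replaces each original edge-end by a new vertex, so V′ = 2E = 152.
Each original edge survives, and each old vertex of degree d contributes d new edges; summing degrees gives Σd = 2E, so E′ = E + 2E = 3E = 228.
Each original face survives and each original vertex becomes one new face: F′ = F + V = 78.

228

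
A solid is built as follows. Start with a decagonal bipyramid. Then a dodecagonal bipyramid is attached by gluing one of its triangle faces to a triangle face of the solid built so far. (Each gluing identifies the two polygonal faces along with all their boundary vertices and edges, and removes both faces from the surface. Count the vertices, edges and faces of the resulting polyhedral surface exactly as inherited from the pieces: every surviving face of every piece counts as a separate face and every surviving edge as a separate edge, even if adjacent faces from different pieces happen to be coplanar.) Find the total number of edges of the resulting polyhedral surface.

A decagonal bipyramid: V=12, E=30, F=20.
Attach a dodecagonal bipyramid (V=14, E=36, F=24) along a 3-gon: merge 3 vertices and 3 edges, delete both glued faces → V=23, E=63, F=42.
Check: V − E + F = 23 − 63 + 42 = 2.

63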